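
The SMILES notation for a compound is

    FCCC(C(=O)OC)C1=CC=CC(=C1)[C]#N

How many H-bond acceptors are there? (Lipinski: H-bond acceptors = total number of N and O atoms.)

N atoms: 1; O atoms: 2.
Lipinski HBA = 1 + 2 = 3.

3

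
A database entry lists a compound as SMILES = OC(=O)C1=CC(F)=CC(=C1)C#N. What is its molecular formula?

C8H4FNO2

Walk through each heavy atom and fill implicit hydrogens from standard valence (C 4, N 3, O 2, S 2, halogen 1):
  atom 1: O, bond orders sum to 1 (valence 2) → 1 H
  atom 2: C, bond orders sum to 4 (valence 4) → 0 H
  atom 3: O, bond orders sum to 2 (valence 2) → 0 H
  atom 4: C, bond orders sum to 4 (valence 4) → 0 H
  atom 5: C, bond orders sum to 3 (valence 4) → 1 H
  atom 6: C, bond orders sum to 4 (valence 4) → 0 H
  atom 7: F (halogen, monovalent) → 0 H
  atom 8: C, bond orders sum to 3 (valence 4) → 1 H
  atom 9: C, bond orders sum to 4 (valence 4) → 0 H
  atom 10: C, bond orders sum to 3 (valence 4) → 1 H
  atom 11: C, bond orders sum to 4 (valence 4) → 0 H
  atom 12: N, bond orders sum to 3 (valence 3) → 0 H
Totals → C:8, H:4, F:1, N:1, O:2.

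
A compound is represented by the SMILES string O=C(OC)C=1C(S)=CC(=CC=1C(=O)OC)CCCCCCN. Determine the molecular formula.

Walk through each heavy atom and fill implicit hydrogens from standard valence (C 4, N 3, O 2, S 2, halogen 1):
  atom 1: O, bond orders sum to 2 (valence 2) → 0 H
  atom 2: C, bond orders sum to 4 (valence 4) → 0 H
  atom 3: O, bond orders sum to 2 (valence 2) → 0 H
  atom 4: C, bond orders sum to 1 (valence 4) → 3 H
  atom 5: C, bond orders sum to 4 (valence 4) → 0 H
  atom 6: C, bond orders sum to 4 (valence 4) → 0 H
  atom 7: S, bond orders sum to 1 (valence 2) → 1 H
  atom 8: C, bond orders sum to 3 (valence 4) → 1 H
  atom 9: C, bond orders sum to 4 (valence 4) → 0 H
  atom 10: C, bond orders sum to 3 (valence 4) → 1 H
  atom 11: C, bond orders sum to 4 (valence 4) → 0 H
  atom 12: C, bond orders sum to 4 (valence 4) → 0 H
  atom 13: O, bond orders sum to 2 (valence 2) → 0 H
  atom 14: O, bond orders sum to 2 (valence 2) → 0 H
  atom 15: C, bond orders sum to 1 (valence 4) → 3 H
  atom 16: C, bond orders sum to 2 (valence 4) → 2 H
  atom 17: C, bond orders sum to 2 (valence 4) → 2 H
  atom 18: C, bond orders sum to 2 (valence 4) → 2 H
  atom 19: C, bond orders sum to 2 (valence 4) → 2 H
  atom 20: C, bond orders sum to 2 (valence 4) → 2 H
  atom 21: C, bond orders sum to 2 (valence 4) → 2 H
  atom 22: N, bond orders sum to 1 (valence 3) → 2 H
Totals → C:16, H:23, N:1, O:4, S:1.

C16H23NO4S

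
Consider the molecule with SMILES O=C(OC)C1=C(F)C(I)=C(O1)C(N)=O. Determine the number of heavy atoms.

Every atom symbol written in the SMILES (organic subset) is one heavy atom; implicit H are not written.
Heavy atoms by element → C:7, F:1, I:1, N:1, O:4.
Total: 14.

14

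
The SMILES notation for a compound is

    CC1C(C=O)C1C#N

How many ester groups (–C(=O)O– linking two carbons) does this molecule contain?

0

Scan the SMILES for the ester motif — none present.
Groups that are present: 1 aldehyde, 1 nitrile.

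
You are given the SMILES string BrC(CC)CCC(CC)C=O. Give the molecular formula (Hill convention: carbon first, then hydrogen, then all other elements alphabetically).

Walk through each heavy atom and fill implicit hydrogens from standard valence (C 4, N 3, O 2, S 2, halogen 1):
  atom 1: Br (halogen, monovalent) → 0 H
  atom 2: C, bond orders sum to 3 (valence 4) → 1 H
  atom 3: C, bond orders sum to 2 (valence 4) → 2 H
  atom 4: C, bond orders sum to 1 (valence 4) → 3 H
  atom 5: C, bond orders sum to 2 (valence 4) → 2 H
  atom 6: C, bond orders sum to 2 (valence 4) → 2 H
  atom 7: C, bond orders sum to 3 (valence 4) → 1 H
  atom 8: C, bond orders sum to 2 (valence 4) → 2 H
  atom 9: C, bond orders sum to 1 (valence 4) → 3 H
  atom 10: C, bond orders sum to 3 (valence 4) → 1 H
  atom 11: O, bond orders sum to 2 (valence 2) → 0 H
Totals → C:9, H:17, Br:1, O:1.

C9H17BrO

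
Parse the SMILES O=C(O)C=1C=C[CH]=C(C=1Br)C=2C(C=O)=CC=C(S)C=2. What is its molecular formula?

C14H9BrO3S

Walk through each heavy atom and fill implicit hydrogens from standard valence (C 4, N 3, O 2, S 2, halogen 1):
  atom 1: O, bond orders sum to 2 (valence 2) → 0 H
  atom 2: C, bond orders sum to 4 (valence 4) → 0 H
  atom 3: O, bond orders sum to 1 (valence 2) → 1 H
  atom 4: C, bond orders sum to 4 (valence 4) → 0 H
  atom 5: C, bond orders sum to 3 (valence 4) → 1 H
  atom 6: C, bond orders sum to 3 (valence 4) → 1 H
  atom 7: C with explicit H count 1
  atom 8: C, bond orders sum to 4 (valence 4) → 0 H
  atom 9: C, bond orders sum to 4 (valence 4) → 0 H
  atom 10: Br (halogen, monovalent) → 0 H
  atom 11: C, bond orders sum to 4 (valence 4) → 0 H
  atom 12: C, bond orders sum to 4 (valence 4) → 0 H
  atom 13: C, bond orders sum to 3 (valence 4) → 1 H
  atom 14: O, bond orders sum to 2 (valence 2) → 0 H
  atom 15: C, bond orders sum to 3 (valence 4) → 1 H
  atom 16: C, bond orders sum to 3 (valence 4) → 1 H
  atom 17: C, bond orders sum to 4 (valence 4) → 0 H
  atom 18: S, bond orders sum to 1 (valence 2) → 1 H
  atom 19: C, bond orders sum to 3 (valence 4) → 1 H
Totals → C:14, H:9, Br:1, O:3, S:1.
In Hill order: C14H9BrO3S.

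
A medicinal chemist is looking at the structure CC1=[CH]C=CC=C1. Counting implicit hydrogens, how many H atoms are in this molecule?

8

Walk through each heavy atom and fill implicit hydrogens from standard valence (C 4, N 3, O 2, S 2, halogen 1):
  atom 1: C, bond orders sum to 1 (valence 4) → 3 H
  atom 2: C, bond orders sum to 4 (valence 4) → 0 H
  atom 3: C with explicit H count 1
  atom 4: C, bond orders sum to 3 (valence 4) → 1 H
  atom 5: C, bond orders sum to 3 (valence 4) → 1 H
  atom 6: C, bond orders sum to 3 (valence 4) → 1 H
  atom 7: C, bond orders sum to 3 (valence 4) → 1 H
Total hydrogens: 8.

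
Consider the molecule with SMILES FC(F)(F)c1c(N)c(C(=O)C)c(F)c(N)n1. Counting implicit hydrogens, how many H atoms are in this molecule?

7

Walk through each heavy atom and fill implicit hydrogens from standard valence (C 4, N 3, O 2, S 2, halogen 1); for lowercase aromatic atoms, an aromatic c carries 1 H when it has two neighbours and 0 H with three, and aromatic n carries 0 H:
  atom 1: F (halogen, monovalent) → 0 H
  atom 2: C, bond orders sum to 4 (valence 4) → 0 H
  atom 3: F (halogen, monovalent) → 0 H
  atom 4: F (halogen, monovalent) → 0 H
  atom 5: aromatic c, 3 neighbours → 0 H
  atom 6: aromatic c, 3 neighbours → 0 H
  atom 7: N, bond orders sum to 1 (valence 3) → 2 H
  atom 8: aromatic c, 3 neighbours → 0 H
  atom 9: C, bond orders sum to 4 (valence 4) → 0 H
  atom 10: O, bond orders sum to 2 (valence 2) → 0 H
  atom 11: C, bond orders sum to 1 (valence 4) → 3 H
  atom 12: aromatic c, 3 neighbours → 0 H
  atom 13: F (halogen, monovalent) → 0 H
  atom 14: aromatic c, 3 neighbours → 0 H
  atom 15: N, bond orders sum to 1 (valence 3) → 2 H
  atom 16: aromatic n, 2 neighbours → 0 H
Total hydrogens: 7.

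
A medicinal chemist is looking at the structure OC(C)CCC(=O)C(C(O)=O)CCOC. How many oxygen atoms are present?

5

Scan the SMILES for O atoms (remember two-letter symbols like Cl and Br are single atoms).
Oxygen count: 5.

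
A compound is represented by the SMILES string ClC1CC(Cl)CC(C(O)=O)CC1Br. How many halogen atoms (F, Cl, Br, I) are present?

3

Halogen atoms appear at heavy-atom positions 1, 5, 13 (1×Br, 2×Cl).
Other groups present: 1 carboxylic acid.
Halogen count: 3.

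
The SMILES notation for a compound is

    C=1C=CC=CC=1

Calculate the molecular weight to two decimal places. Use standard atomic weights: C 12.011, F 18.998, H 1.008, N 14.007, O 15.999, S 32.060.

First, the molecular formula is C6H6 (counting implicit H from valence).
  C: 6 × 12.011 = 72.066
  H: 6 × 1.008 = 6.048
Sum: 6×12.011 + 6×1.008 = 78.114 → 78.11 g/mol.

78.11 g/mol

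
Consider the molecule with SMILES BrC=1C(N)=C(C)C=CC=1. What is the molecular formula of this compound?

Walk through each heavy atom and fill implicit hydrogens from standard valence (C 4, N 3, O 2, S 2, halogen 1):
  atom 1: Br (halogen, monovalent) → 0 H
  atom 2: C, bond orders sum to 4 (valence 4) → 0 H
  atom 3: C, bond orders sum to 4 (valence 4) → 0 H
  atom 4: N, bond orders sum to 1 (valence 3) → 2 H
  atom 5: C, bond orders sum to 4 (valence 4) → 0 H
  atom 6: C, bond orders sum to 1 (valence 4) → 3 H
  atom 7: C, bond orders sum to 3 (valence 4) → 1 H
  atom 8: C, bond orders sum to 3 (valence 4) → 1 H
  atom 9: C, bond orders sum to 3 (valence 4) → 1 H
Totals → C:7, H:8, Br:1, N:1.

C7H8BrN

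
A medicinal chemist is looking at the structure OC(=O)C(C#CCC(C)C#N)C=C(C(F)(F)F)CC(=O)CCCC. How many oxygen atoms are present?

3

Scan the SMILES for O atoms (remember two-letter symbols like Cl and Br are single atoms).
Oxygen count: 3.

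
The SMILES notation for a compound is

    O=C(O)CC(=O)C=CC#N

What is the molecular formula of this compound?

Walk through each heavy atom and fill implicit hydrogens from standard valence (C 4, N 3, O 2, S 2, halogen 1):
  atom 1: O, bond orders sum to 2 (valence 2) → 0 H
  atom 2: C, bond orders sum to 4 (valence 4) → 0 H
  atom 3: O, bond orders sum to 1 (valence 2) → 1 H
  atom 4: C, bond orders sum to 2 (valence 4) → 2 H
  atom 5: C, bond orders sum to 4 (valence 4) → 0 H
  atom 6: O, bond orders sum to 2 (valence 2) → 0 H
  atom 7: C, bond orders sum to 3 (valence 4) → 1 H
  atom 8: C, bond orders sum to 3 (valence 4) → 1 H
  atom 9: C, bond orders sum to 4 (valence 4) → 0 H
  atom 10: N, bond orders sum to 3 (valence 3) → 0 H
Totals → C:6, H:5, N:1, O:3.
In Hill order: C6H5NO3.

C6H5NO3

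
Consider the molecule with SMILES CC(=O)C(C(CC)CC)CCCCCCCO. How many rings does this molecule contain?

In SMILES, each pair of matching ring-closure digits denotes one ring-closing bond; the number of such bonds equals the number of independent rings.
Ring-closure bonds here: 0.

0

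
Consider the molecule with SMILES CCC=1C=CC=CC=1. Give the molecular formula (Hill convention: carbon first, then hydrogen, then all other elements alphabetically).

Walk through each heavy atom and fill implicit hydrogens from standard valence (C 4, N 3, O 2, S 2, halogen 1):
  atom 1: C, bond orders sum to 1 (valence 4) → 3 H
  atom 2: C, bond orders sum to 2 (valence 4) → 2 H
  atom 3: C, bond orders sum to 4 (valence 4) → 0 H
  atom 4: C, bond orders sum to 3 (valence 4) → 1 H
  atom 5: C, bond orders sum to 3 (valence 4) → 1 H
  atom 6: C, bond orders sum to 3 (valence 4) → 1 H
  atom 7: C, bond orders sum to 3 (valence 4) → 1 H
  atom 8: C, bond orders sum to 3 (valence 4) → 1 H
Totals → C:8, H:10.
In Hill order: C8H10.

C8H10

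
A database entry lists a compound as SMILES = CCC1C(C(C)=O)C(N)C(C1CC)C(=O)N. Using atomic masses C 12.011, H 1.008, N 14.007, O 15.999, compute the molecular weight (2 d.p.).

226.32 g/mol

First, the molecular formula is C12H22N2O2 (counting implicit H from valence).
  C: 12 × 12.011 = 144.132
  H: 22 × 1.008 = 22.176
  N: 2 × 14.007 = 28.014
  O: 2 × 15.999 = 31.998
Sum: 12×12.011 + 22×1.008 + 2×14.007 + 2×15.999 = 226.320 → 226.32 g/mol.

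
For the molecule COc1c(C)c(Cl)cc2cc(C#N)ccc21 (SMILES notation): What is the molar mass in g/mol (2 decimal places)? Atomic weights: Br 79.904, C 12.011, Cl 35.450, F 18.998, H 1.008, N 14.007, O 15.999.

231.68 g/mol

First, the molecular formula is C13H10ClNO (counting implicit H from valence).
  C: 13 × 12.011 = 156.143
  Cl: 1 × 35.450 = 35.450
  H: 10 × 1.008 = 10.080
  N: 1 × 14.007 = 14.007
  O: 1 × 15.999 = 15.999
Sum: 13×12.011 + 1×35.450 + 10×1.008 + 1×14.007 + 1×15.999 = 231.679 → 231.68 g/mol.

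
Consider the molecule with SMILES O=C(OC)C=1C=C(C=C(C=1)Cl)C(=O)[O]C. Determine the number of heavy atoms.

15

Every atom symbol written in the SMILES (organic subset) is one heavy atom; implicit H are not written.
Heavy atoms by element → C:10, Cl:1, O:4.
Total: 15.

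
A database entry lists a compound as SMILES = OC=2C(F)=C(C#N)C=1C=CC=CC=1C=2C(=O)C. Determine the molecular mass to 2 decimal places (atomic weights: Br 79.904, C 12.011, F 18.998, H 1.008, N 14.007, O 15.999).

229.21 g/mol

First, the molecular formula is C13H8FNO2 (counting implicit H from valence).
  C: 13 × 12.011 = 156.143
  F: 1 × 18.998 = 18.998
  H: 8 × 1.008 = 8.064
  N: 1 × 14.007 = 14.007
  O: 2 × 15.999 = 31.998
Sum: 13×12.011 + 1×18.998 + 8×1.008 + 1×14.007 + 2×15.999 = 229.210 → 229.21 g/mol.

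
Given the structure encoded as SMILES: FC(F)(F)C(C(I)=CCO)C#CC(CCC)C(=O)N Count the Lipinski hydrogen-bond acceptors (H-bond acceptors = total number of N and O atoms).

3

N atoms: 1; O atoms: 2.
Lipinski HBA = 1 + 2 = 3.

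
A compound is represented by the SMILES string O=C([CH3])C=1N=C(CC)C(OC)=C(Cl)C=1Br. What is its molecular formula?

Walk through each heavy atom and fill implicit hydrogens from standard valence (C 4, N 3, O 2, S 2, halogen 1):
  atom 1: O, bond orders sum to 2 (valence 2) → 0 H
  atom 2: C, bond orders sum to 4 (valence 4) → 0 H
  atom 3: C with explicit H count 3
  atom 4: C, bond orders sum to 4 (valence 4) → 0 H
  atom 5: N, bond orders sum to 3 (valence 3) → 0 H
  atom 6: C, bond orders sum to 4 (valence 4) → 0 H
  atom 7: C, bond orders sum to 2 (valence 4) → 2 H
  atom 8: C, bond orders sum to 1 (valence 4) → 3 H
  atom 9: C, bond orders sum to 4 (valence 4) → 0 H
  atom 10: O, bond orders sum to 2 (valence 2) → 0 H
  atom 11: C, bond orders sum to 1 (valence 4) → 3 H
  atom 12: C, bond orders sum to 4 (valence 4) → 0 H
  atom 13: Cl (halogen, monovalent) → 0 H
  atom 14: C, bond orders sum to 4 (valence 4) → 0 H
  atom 15: Br (halogen, monovalent) → 0 H
Totals → C:10, H:11, Br:1, Cl:1, N:1, O:2.

C10H11BrClNO2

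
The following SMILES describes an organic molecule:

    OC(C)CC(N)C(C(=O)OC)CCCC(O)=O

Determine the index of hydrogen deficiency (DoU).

Molecular formula: C11H21NO5.
DoU = (2C + 2 + N − H − X) / 2, where X is the halogen count and O/S are ignored.
    = (2·11 + 2 + 1 − 21 − 0) / 2 = 4 / 2 = 2.

2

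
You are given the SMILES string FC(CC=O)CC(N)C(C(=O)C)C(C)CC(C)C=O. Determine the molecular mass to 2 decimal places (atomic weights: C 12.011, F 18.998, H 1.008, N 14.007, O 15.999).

First, the molecular formula is C14H24FNO3 (counting implicit H from valence).
  C: 14 × 12.011 = 168.154
  F: 1 × 18.998 = 18.998
  H: 24 × 1.008 = 24.192
  N: 1 × 14.007 = 14.007
  O: 3 × 15.999 = 47.997
Sum: 14×12.011 + 1×18.998 + 24×1.008 + 1×14.007 + 3×15.999 = 273.348 → 273.35 g/mol.

273.35 g/mol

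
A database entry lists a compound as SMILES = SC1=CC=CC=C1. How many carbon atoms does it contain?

Count every carbon token in the SMILES (each C, including those in ring-closure positions and inside branches).
Carbon count: 6.

6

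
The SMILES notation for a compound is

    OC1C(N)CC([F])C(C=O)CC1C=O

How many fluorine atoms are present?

Scan the SMILES for F atoms (remember two-letter symbols like Cl and Br are single atoms).
Fluorine count: 1.

1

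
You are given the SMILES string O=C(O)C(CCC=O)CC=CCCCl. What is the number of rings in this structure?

0

In SMILES, each pair of matching ring-closure digits denotes one ring-closing bond; the number of such bonds equals the number of independent rings.
Ring-closure bonds here: 0.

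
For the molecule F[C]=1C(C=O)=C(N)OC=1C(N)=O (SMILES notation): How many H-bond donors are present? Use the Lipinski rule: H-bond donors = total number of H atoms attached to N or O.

Donors: find every N or O and count the H atoms it carries.
  atom 5 (O): bond orders sum to 2 → 0 H
  atom 7 (N): bond orders sum to 1 → 2 H
  atom 8 (O): bond orders sum to 2 → 0 H
  atom 11 (N): bond orders sum to 1 → 2 H
  atom 12 (O): bond orders sum to 2 → 0 H
Lipinski HBD = 4.

4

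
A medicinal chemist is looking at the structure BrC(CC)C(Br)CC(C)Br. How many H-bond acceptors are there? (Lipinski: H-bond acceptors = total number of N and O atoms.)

N atoms: 0; O atoms: 0.
Lipinski HBA = 0 + 0 = 0.

0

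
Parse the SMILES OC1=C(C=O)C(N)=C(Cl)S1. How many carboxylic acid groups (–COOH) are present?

0

Scan the SMILES for the carboxylic acid motif — none present.
Groups that are present: 1 aldehyde, 1 hydroxyl, 1 primary amine.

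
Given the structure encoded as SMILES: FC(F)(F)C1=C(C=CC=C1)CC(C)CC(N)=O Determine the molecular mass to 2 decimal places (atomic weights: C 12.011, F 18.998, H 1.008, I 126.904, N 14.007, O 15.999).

245.24 g/mol

First, the molecular formula is C12H14F3NO (counting implicit H from valence).
  C: 12 × 12.011 = 144.132
  F: 3 × 18.998 = 56.994
  H: 14 × 1.008 = 14.112
  N: 1 × 14.007 = 14.007
  O: 1 × 15.999 = 15.999
Sum: 12×12.011 + 3×18.998 + 14×1.008 + 1×14.007 + 1×15.999 = 245.244 → 245.24 g/mol.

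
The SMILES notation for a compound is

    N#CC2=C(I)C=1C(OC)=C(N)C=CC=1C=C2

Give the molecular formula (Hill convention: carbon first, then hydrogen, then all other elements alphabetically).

Walk through each heavy atom and fill implicit hydrogens from standard valence (C 4, N 3, O 2, S 2, halogen 1):
  atom 1: N, bond orders sum to 3 (valence 3) → 0 H
  atom 2: C, bond orders sum to 4 (valence 4) → 0 H
  atom 3: C, bond orders sum to 4 (valence 4) → 0 H
  atom 4: C, bond orders sum to 4 (valence 4) → 0 H
  atom 5: I (halogen, monovalent) → 0 H
  atom 6: C, bond orders sum to 4 (valence 4) → 0 H
  atom 7: C, bond orders sum to 4 (valence 4) → 0 H
  atom 8: O, bond orders sum to 2 (valence 2) → 0 H
  atom 9: C, bond orders sum to 1 (valence 4) → 3 H
  atom 10: C, bond orders sum to 4 (valence 4) → 0 H
  atom 11: N, bond orders sum to 1 (valence 3) → 2 H
  atom 12: C, bond orders sum to 3 (valence 4) → 1 H
  atom 13: C, bond orders sum to 3 (valence 4) → 1 H
  atom 14: C, bond orders sum to 4 (valence 4) → 0 H
  atom 15: C, bond orders sum to 3 (valence 4) → 1 H
  atom 16: C, bond orders sum to 3 (valence 4) → 1 H
Totals → C:12, H:9, I:1, N:2, O:1.
In Hill order: C12H9IN2O.

C12H9IN2O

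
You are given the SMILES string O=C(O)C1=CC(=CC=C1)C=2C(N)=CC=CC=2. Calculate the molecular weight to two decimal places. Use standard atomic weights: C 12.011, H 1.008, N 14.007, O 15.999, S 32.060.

First, the molecular formula is C13H11NO2 (counting implicit H from valence).
  C: 13 × 12.011 = 156.143
  H: 11 × 1.008 = 11.088
  N: 1 × 14.007 = 14.007
  O: 2 × 15.999 = 31.998
Sum: 13×12.011 + 11×1.008 + 1×14.007 + 2×15.999 = 213.236 → 213.24 g/mol.

213.24 g/mol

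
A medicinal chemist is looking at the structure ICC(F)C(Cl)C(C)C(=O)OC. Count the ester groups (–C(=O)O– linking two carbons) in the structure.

1

The ester motif appears at heavy-atom position 9 in the SMILES.
Ester count: 1.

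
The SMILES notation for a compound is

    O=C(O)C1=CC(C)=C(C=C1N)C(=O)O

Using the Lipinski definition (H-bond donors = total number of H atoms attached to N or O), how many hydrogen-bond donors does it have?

4

Donors: find every N or O and count the H atoms it carries.
  atom 1 (O): bond orders sum to 2 → 0 H
  atom 3 (O): bond orders sum to 1 → 1 H
  atom 11 (N): bond orders sum to 1 → 2 H
  atom 13 (O): bond orders sum to 2 → 0 H
  atom 14 (O): bond orders sum to 1 → 1 H
Lipinski HBD = 4.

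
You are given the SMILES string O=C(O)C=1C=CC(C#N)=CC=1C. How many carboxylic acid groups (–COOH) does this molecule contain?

1

The carboxylic acid motif appears at heavy-atom position 2 in the SMILES.
Other groups present: 1 nitrile.
Carboxylic acid count: 1.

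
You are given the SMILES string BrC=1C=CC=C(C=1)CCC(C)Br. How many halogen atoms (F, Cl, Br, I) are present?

2

Halogen atoms appear at heavy-atom positions 1, 12 (2×Br).
Halogen count: 2.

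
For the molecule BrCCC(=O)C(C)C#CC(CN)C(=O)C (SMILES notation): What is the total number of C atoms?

Count every carbon token in the SMILES (each C, including those in ring-closure positions and inside branches).
Carbon count: 11.

11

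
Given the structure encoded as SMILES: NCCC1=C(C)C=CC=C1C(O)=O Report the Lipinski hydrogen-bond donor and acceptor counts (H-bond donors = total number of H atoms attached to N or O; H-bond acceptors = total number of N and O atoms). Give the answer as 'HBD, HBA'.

3, 3

Donors: find every N or O and count the H atoms it carries.
  atom 1 (N): bond orders sum to 1 → 2 H
  atom 12 (O): bond orders sum to 1 → 1 H
  atom 13 (O): bond orders sum to 2 → 0 H
Lipinski HBD = 3.
Acceptors: N atoms = 1, O atoms = 2 → HBA = 3.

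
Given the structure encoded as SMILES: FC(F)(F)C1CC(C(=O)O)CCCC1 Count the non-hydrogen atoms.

14

Every atom symbol written in the SMILES (organic subset) is one heavy atom; implicit H are not written.
Heavy atoms by element → C:9, F:3, O:2.
Total: 14.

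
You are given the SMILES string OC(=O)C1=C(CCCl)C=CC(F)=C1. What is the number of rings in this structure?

1

In SMILES, each pair of matching ring-closure digits denotes one ring-closing bond; the number of such bonds equals the number of independent rings.
Ring-closure bonds here: 1.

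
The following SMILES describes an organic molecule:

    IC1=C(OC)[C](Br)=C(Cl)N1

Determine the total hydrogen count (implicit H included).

4

Walk through each heavy atom and fill implicit hydrogens from standard valence (C 4, N 3, O 2, S 2, halogen 1):
  atom 1: I (halogen, monovalent) → 0 H
  atom 2: C, bond orders sum to 4 (valence 4) → 0 H
  atom 3: C, bond orders sum to 4 (valence 4) → 0 H
  atom 4: O, bond orders sum to 2 (valence 2) → 0 H
  atom 5: C, bond orders sum to 1 (valence 4) → 3 H
  atom 6: C with explicit H count 0
  atom 7: Br (halogen, monovalent) → 0 H
  atom 8: C, bond orders sum to 4 (valence 4) → 0 H
  atom 9: Cl (halogen, monovalent) → 0 H
  atom 10: N, bond orders sum to 2 (valence 3) → 1 H
Total hydrogens: 4.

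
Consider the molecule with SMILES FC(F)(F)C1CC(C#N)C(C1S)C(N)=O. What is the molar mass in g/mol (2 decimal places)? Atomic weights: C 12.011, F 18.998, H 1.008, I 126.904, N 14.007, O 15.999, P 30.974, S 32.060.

First, the molecular formula is C8H9F3N2OS (counting implicit H from valence).
  C: 8 × 12.011 = 96.088
  F: 3 × 18.998 = 56.994
  H: 9 × 1.008 = 9.072
  N: 2 × 14.007 = 28.014
  O: 1 × 15.999 = 15.999
  S: 1 × 32.060 = 32.060
Sum: 8×12.011 + 3×18.998 + 9×1.008 + 2×14.007 + 1×15.999 + 1×32.060 = 238.227 → 238.23 g/mol.

238.23 g/mol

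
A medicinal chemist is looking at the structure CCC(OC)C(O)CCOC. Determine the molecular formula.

C8H18O3

Walk through each heavy atom and fill implicit hydrogens from standard valence (C 4, N 3, O 2, S 2, halogen 1):
  atom 1: C, bond orders sum to 1 (valence 4) → 3 H
  atom 2: C, bond orders sum to 2 (valence 4) → 2 H
  atom 3: C, bond orders sum to 3 (valence 4) → 1 H
  atom 4: O, bond orders sum to 2 (valence 2) → 0 H
  atom 5: C, bond orders sum to 1 (valence 4) → 3 H
  atom 6: C, bond orders sum to 3 (valence 4) → 1 H
  atom 7: O, bond orders sum to 1 (valence 2) → 1 H
  atom 8: C, bond orders sum to 2 (valence 4) → 2 H
  atom 9: C, bond orders sum to 2 (valence 4) → 2 H
  atom 10: O, bond orders sum to 2 (valence 2) → 0 H
  atom 11: C, bond orders sum to 1 (valence 4) → 3 H
Totals → C:8, H:18, O:3.
In Hill order: C8H18O3.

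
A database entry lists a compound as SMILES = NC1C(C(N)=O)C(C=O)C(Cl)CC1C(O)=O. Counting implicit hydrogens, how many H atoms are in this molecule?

13

Walk through each heavy atom and fill implicit hydrogens from standard valence (C 4, N 3, O 2, S 2, halogen 1):
  atom 1: N, bond orders sum to 1 (valence 3) → 2 H
  atom 2: C, bond orders sum to 3 (valence 4) → 1 H
  atom 3: C, bond orders sum to 3 (valence 4) → 1 H
  atom 4: C, bond orders sum to 4 (valence 4) → 0 H
  atom 5: N, bond orders sum to 1 (valence 3) → 2 H
  atom 6: O, bond orders sum to 2 (valence 2) → 0 H
  atom 7: C, bond orders sum to 3 (valence 4) → 1 H
  atom 8: C, bond orders sum to 3 (valence 4) → 1 H
  atom 9: O, bond orders sum to 2 (valence 2) → 0 H
  atom 10: C, bond orders sum to 3 (valence 4) → 1 H
  atom 11: Cl (halogen, monovalent) → 0 H
  atom 12: C, bond orders sum to 2 (valence 4) → 2 H
  atom 13: C, bond orders sum to 3 (valence 4) → 1 H
  atom 14: C, bond orders sum to 4 (valence 4) → 0 H
  atom 15: O, bond orders sum to 1 (valence 2) → 1 H
  atom 16: O, bond orders sum to 2 (valence 2) → 0 H
Total hydrogens: 13.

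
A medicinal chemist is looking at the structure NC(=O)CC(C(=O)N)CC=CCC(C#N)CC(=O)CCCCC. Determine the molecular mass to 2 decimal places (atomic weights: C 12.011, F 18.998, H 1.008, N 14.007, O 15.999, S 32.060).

First, the molecular formula is C17H27N3O3 (counting implicit H from valence).
  C: 17 × 12.011 = 204.187
  H: 27 × 1.008 = 27.216
  N: 3 × 14.007 = 42.021
  O: 3 × 15.999 = 47.997
Sum: 17×12.011 + 27×1.008 + 3×14.007 + 3×15.999 = 321.421 → 321.42 g/mol.

321.42 g/mol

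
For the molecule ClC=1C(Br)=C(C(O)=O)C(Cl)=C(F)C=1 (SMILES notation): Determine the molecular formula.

C7H2BrCl2FO2

Walk through each heavy atom and fill implicit hydrogens from standard valence (C 4, N 3, O 2, S 2, halogen 1):
  atom 1: Cl (halogen, monovalent) → 0 H
  atom 2: C, bond orders sum to 4 (valence 4) → 0 H
  atom 3: C, bond orders sum to 4 (valence 4) → 0 H
  atom 4: Br (halogen, monovalent) → 0 H
  atom 5: C, bond orders sum to 4 (valence 4) → 0 H
  atom 6: C, bond orders sum to 4 (valence 4) → 0 H
  atom 7: O, bond orders sum to 1 (valence 2) → 1 H
  atom 8: O, bond orders sum to 2 (valence 2) → 0 H
  atom 9: C, bond orders sum to 4 (valence 4) → 0 H
  atom 10: Cl (halogen, monovalent) → 0 H
  atom 11: C, bond orders sum to 4 (valence 4) → 0 H
  atom 12: F (halogen, monovalent) → 0 H
  atom 13: C, bond orders sum to 3 (valence 4) → 1 H
Totals → C:7, H:2, Br:1, Cl:2, F:1, O:2.
In Hill order: C7H2BrCl2FO2.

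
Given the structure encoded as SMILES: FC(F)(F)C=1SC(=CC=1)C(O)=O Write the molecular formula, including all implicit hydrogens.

Walk through each heavy atom and fill implicit hydrogens from standard valence (C 4, N 3, O 2, S 2, halogen 1):
  atom 1: F (halogen, monovalent) → 0 H
  atom 2: C, bond orders sum to 4 (valence 4) → 0 H
  atom 3: F (halogen, monovalent) → 0 H
  atom 4: F (halogen, monovalent) → 0 H
  atom 5: C, bond orders sum to 4 (valence 4) → 0 H
  atom 6: S, bond orders sum to 2 (valence 2) → 0 H
  atom 7: C, bond orders sum to 4 (valence 4) → 0 H
  atom 8: C, bond orders sum to 3 (valence 4) → 1 H
  atom 9: C, bond orders sum to 3 (valence 4) → 1 H
  atom 10: C, bond orders sum to 4 (valence 4) → 0 H
  atom 11: O, bond orders sum to 1 (valence 2) → 1 H
  atom 12: O, bond orders sum to 2 (valence 2) → 0 H
Totals → C:6, H:3, F:3, O:2, S:1.
In Hill order: C6H3F3O2S.

C6H3F3O2S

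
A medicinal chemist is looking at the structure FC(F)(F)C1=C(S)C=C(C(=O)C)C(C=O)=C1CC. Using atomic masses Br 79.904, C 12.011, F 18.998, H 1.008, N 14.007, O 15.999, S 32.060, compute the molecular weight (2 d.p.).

First, the molecular formula is C12H11F3O2S (counting implicit H from valence).
  C: 12 × 12.011 = 144.132
  F: 3 × 18.998 = 56.994
  H: 11 × 1.008 = 11.088
  O: 2 × 15.999 = 31.998
  S: 1 × 32.060 = 32.060
Sum: 12×12.011 + 3×18.998 + 11×1.008 + 2×15.999 + 1×32.060 = 276.272 → 276.27 g/mol.

276.27 g/mol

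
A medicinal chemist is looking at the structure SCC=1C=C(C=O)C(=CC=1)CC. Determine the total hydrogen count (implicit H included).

12

Walk through each heavy atom and fill implicit hydrogens from standard valence (C 4, N 3, O 2, S 2, halogen 1):
  atom 1: S, bond orders sum to 1 (valence 2) → 1 H
  atom 2: C, bond orders sum to 2 (valence 4) → 2 H
  atom 3: C, bond orders sum to 4 (valence 4) → 0 H
  atom 4: C, bond orders sum to 3 (valence 4) → 1 H
  atom 5: C, bond orders sum to 4 (valence 4) → 0 H
  atom 6: C, bond orders sum to 3 (valence 4) → 1 H
  atom 7: O, bond orders sum to 2 (valence 2) → 0 H
  atom 8: C, bond orders sum to 4 (valence 4) → 0 H
  atom 9: C, bond orders sum to 3 (valence 4) → 1 H
  atom 10: C, bond orders sum to 3 (valence 4) → 1 H
  atom 11: C, bond orders sum to 2 (valence 4) → 2 H
  atom 12: C, bond orders sum to 1 (valence 4) → 3 H
Total hydrogens: 12.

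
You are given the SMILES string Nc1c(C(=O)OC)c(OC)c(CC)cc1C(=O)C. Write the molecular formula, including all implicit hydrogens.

C13H17NO4

Walk through each heavy atom and fill implicit hydrogens from standard valence (C 4, N 3, O 2, S 2, halogen 1); for lowercase aromatic atoms, an aromatic c carries 1 H when it has two neighbours and 0 H with three, and aromatic n carries 0 H:
  atom 1: N, bond orders sum to 1 (valence 3) → 2 H
  atom 2: aromatic c, 3 neighbours → 0 H
  atom 3: aromatic c, 3 neighbours → 0 H
  atom 4: C, bond orders sum to 4 (valence 4) → 0 H
  atom 5: O, bond orders sum to 2 (valence 2) → 0 H
  atom 6: O, bond orders sum to 2 (valence 2) → 0 H
  atom 7: C, bond orders sum to 1 (valence 4) → 3 H
  atom 8: aromatic c, 3 neighbours → 0 H
  atom 9: O, bond orders sum to 2 (valence 2) → 0 H
  atom 10: C, bond orders sum to 1 (valence 4) → 3 H
  atom 11: aromatic c, 3 neighbours → 0 H
  atom 12: C, bond orders sum to 2 (valence 4) → 2 H
  atom 13: C, bond orders sum to 1 (valence 4) → 3 H
  atom 14: aromatic c, 2 neighbours → 1 H
  atom 15: aromatic c, 3 neighbours → 0 H
  atom 16: C, bond orders sum to 4 (valence 4) → 0 H
  atom 17: O, bond orders sum to 2 (valence 2) → 0 H
  atom 18: C, bond orders sum to 1 (valence 4) → 3 H
Totals → C:13, H:17, N:1, O:4.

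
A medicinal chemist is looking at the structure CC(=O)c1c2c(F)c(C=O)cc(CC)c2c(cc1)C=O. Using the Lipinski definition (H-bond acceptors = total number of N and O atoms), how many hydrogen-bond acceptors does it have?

N atoms: 0; O atoms: 3.
Lipinski HBA = 0 + 3 = 3.

3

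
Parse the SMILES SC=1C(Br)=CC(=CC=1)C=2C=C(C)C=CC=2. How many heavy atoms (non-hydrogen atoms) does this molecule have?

Every atom symbol written in the SMILES (organic subset) is one heavy atom; implicit H are not written.
Heavy atoms by element → Br:1, C:13, S:1.
Total: 15.

15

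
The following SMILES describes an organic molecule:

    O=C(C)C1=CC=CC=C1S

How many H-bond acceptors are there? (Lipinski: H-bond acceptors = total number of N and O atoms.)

1

N atoms: 0; O atoms: 1.
Lipinski HBA = 0 + 1 = 1.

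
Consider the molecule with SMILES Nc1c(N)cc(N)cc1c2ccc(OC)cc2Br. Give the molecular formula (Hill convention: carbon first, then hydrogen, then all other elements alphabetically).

C13H14BrN3O

Walk through each heavy atom and fill implicit hydrogens from standard valence (C 4, N 3, O 2, S 2, halogen 1); for lowercase aromatic atoms, an aromatic c carries 1 H when it has two neighbours and 0 H with three, and aromatic n carries 0 H:
  atom 1: N, bond orders sum to 1 (valence 3) → 2 H
  atom 2: aromatic c, 3 neighbours → 0 H
  atom 3: aromatic c, 3 neighbours → 0 H
  atom 4: N, bond orders sum to 1 (valence 3) → 2 H
  atom 5: aromatic c, 2 neighbours → 1 H
  atom 6: aromatic c, 3 neighbours → 0 H
  atom 7: N, bond orders sum to 1 (valence 3) → 2 H
  atom 8: aromatic c, 2 neighbours → 1 H
  atom 9: aromatic c, 3 neighbours → 0 H
  atom 10: aromatic c, 3 neighbours → 0 H
  atom 11: aromatic c, 2 neighbours → 1 H
  atom 12: aromatic c, 2 neighbours → 1 H
  atom 13: aromatic c, 3 neighbours → 0 H
  atom 14: O, bond orders sum to 2 (valence 2) → 0 H
  atom 15: C, bond orders sum to 1 (valence 4) → 3 H
  atom 16: aromatic c, 2 neighbours → 1 H
  atom 17: aromatic c, 3 neighbours → 0 H
  atom 18: Br (halogen, monovalent) → 0 H
Totals → C:13, H:14, Br:1, N:3, O:1.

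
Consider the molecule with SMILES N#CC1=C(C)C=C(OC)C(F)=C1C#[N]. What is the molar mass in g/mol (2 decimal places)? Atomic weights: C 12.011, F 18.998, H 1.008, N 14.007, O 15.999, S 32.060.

First, the molecular formula is C10H7FN2O (counting implicit H from valence).
  C: 10 × 12.011 = 120.110
  F: 1 × 18.998 = 18.998
  H: 7 × 1.008 = 7.056
  N: 2 × 14.007 = 28.014
  O: 1 × 15.999 = 15.999
Sum: 10×12.011 + 1×18.998 + 7×1.008 + 2×14.007 + 1×15.999 = 190.177 → 190.18 g/mol.

190.18 g/mol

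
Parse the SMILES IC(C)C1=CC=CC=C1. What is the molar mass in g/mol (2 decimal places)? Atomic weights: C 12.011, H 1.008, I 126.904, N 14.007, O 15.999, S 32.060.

First, the molecular formula is C8H9I (counting implicit H from valence).
  C: 8 × 12.011 = 96.088
  H: 9 × 1.008 = 9.072
  I: 1 × 126.904 = 126.904
Sum: 8×12.011 + 9×1.008 + 1×126.904 = 232.064 → 232.06 g/mol.

232.06 g/mol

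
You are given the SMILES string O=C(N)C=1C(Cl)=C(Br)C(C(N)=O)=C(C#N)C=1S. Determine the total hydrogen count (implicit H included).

Walk through each heavy atom and fill implicit hydrogens from standard valence (C 4, N 3, O 2, S 2, halogen 1):
  atom 1: O, bond orders sum to 2 (valence 2) → 0 H
  atom 2: C, bond orders sum to 4 (valence 4) → 0 H
  atom 3: N, bond orders sum to 1 (valence 3) → 2 H
  atom 4: C, bond orders sum to 4 (valence 4) → 0 H
  atom 5: C, bond orders sum to 4 (valence 4) → 0 H
  atom 6: Cl (halogen, monovalent) → 0 H
  atom 7: C, bond orders sum to 4 (valence 4) → 0 H
  atom 8: Br (halogen, monovalent) → 0 H
  atom 9: C, bond orders sum to 4 (valence 4) → 0 H
  atom 10: C, bond orders sum to 4 (valence 4) → 0 H
  atom 11: N, bond orders sum to 1 (valence 3) → 2 H
  atom 12: O, bond orders sum to 2 (valence 2) → 0 H
  atom 13: C, bond orders sum to 4 (valence 4) → 0 H
  atom 14: C, bond orders sum to 4 (valence 4) → 0 H
  atom 15: N, bond orders sum to 3 (valence 3) → 0 H
  atom 16: C, bond orders sum to 4 (valence 4) → 0 H
  atom 17: S, bond orders sum to 1 (valence 2) → 1 H
Total hydrogens: 5.

5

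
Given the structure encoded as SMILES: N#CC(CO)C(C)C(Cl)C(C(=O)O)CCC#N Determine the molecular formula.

C11H15ClN2O3

Walk through each heavy atom and fill implicit hydrogens from standard valence (C 4, N 3, O 2, S 2, halogen 1):
  atom 1: N, bond orders sum to 3 (valence 3) → 0 H
  atom 2: C, bond orders sum to 4 (valence 4) → 0 H
  atom 3: C, bond orders sum to 3 (valence 4) → 1 H
  atom 4: C, bond orders sum to 2 (valence 4) → 2 H
  atom 5: O, bond orders sum to 1 (valence 2) → 1 H
  atom 6: C, bond orders sum to 3 (valence 4) → 1 H
  atom 7: C, bond orders sum to 1 (valence 4) → 3 H
  atom 8: C, bond orders sum to 3 (valence 4) → 1 H
  atom 9: Cl (halogen, monovalent) → 0 H
  atom 10: C, bond orders sum to 3 (valence 4) → 1 H
  atom 11: C, bond orders sum to 4 (valence 4) → 0 H
  atom 12: O, bond orders sum to 2 (valence 2) → 0 H
  atom 13: O, bond orders sum to 1 (valence 2) → 1 H
  atom 14: C, bond orders sum to 2 (valence 4) → 2 H
  atom 15: C, bond orders sum to 2 (valence 4) → 2 H
  atom 16: C, bond orders sum to 4 (valence 4) → 0 H
  atom 17: N, bond orders sum to 3 (valence 3) → 0 H
Totals → C:11, H:15, Cl:1, N:2, O:3.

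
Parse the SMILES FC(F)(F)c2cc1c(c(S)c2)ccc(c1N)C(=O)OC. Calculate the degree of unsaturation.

8

Molecular formula: C13H10F3NO2S.
DoU = (2C + 2 + N − H − X) / 2, where X is the halogen count and O/S are ignored.
    = (2·13 + 2 + 1 − 10 − 3) / 2 = 16 / 2 = 8.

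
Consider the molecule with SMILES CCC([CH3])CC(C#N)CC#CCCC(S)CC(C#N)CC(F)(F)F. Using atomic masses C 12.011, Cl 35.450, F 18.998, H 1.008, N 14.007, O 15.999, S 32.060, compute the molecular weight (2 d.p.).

358.47 g/mol

First, the molecular formula is C18H25F3N2S (counting implicit H from valence).
  C: 18 × 12.011 = 216.198
  F: 3 × 18.998 = 56.994
  H: 25 × 1.008 = 25.200
  N: 2 × 14.007 = 28.014
  S: 1 × 32.060 = 32.060
Sum: 18×12.011 + 3×18.998 + 25×1.008 + 2×14.007 + 1×32.060 = 358.466 → 358.47 g/mol.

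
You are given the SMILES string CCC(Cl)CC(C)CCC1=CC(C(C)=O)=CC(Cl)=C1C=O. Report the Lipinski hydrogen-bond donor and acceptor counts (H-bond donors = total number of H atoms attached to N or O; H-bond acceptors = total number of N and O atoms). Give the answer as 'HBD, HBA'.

Donors: find every N or O and count the H atoms it carries.
  atom 15 (O): bond orders sum to 2 → 0 H
  atom 21 (O): bond orders sum to 2 → 0 H
Lipinski HBD = 0.
Acceptors: N atoms = 0, O atoms = 2 → HBA = 2.

0, 2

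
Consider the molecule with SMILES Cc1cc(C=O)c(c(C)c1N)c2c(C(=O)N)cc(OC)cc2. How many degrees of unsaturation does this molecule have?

10

Molecular formula: C17H18N2O3.
DoU = (2C + 2 + N − H − X) / 2, where X is the halogen count and O/S are ignored.
    = (2·17 + 2 + 2 − 18 − 0) / 2 = 20 / 2 = 10.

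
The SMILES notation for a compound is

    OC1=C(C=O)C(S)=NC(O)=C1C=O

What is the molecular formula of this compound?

C7H5NO4S

Walk through each heavy atom and fill implicit hydrogens from standard valence (C 4, N 3, O 2, S 2, halogen 1):
  atom 1: O, bond orders sum to 1 (valence 2) → 1 H
  atom 2: C, bond orders sum to 4 (valence 4) → 0 H
  atom 3: C, bond orders sum to 4 (valence 4) → 0 H
  atom 4: C, bond orders sum to 3 (valence 4) → 1 H
  atom 5: O, bond orders sum to 2 (valence 2) → 0 H
  atom 6: C, bond orders sum to 4 (valence 4) → 0 H
  atom 7: S, bond orders sum to 1 (valence 2) → 1 H
  atom 8: N, bond orders sum to 3 (valence 3) → 0 H
  atom 9: C, bond orders sum to 4 (valence 4) → 0 H
  atom 10: O, bond orders sum to 1 (valence 2) → 1 H
  atom 11: C, bond orders sum to 4 (valence 4) → 0 H
  atom 12: C, bond orders sum to 3 (valence 4) → 1 H
  atom 13: O, bond orders sum to 2 (valence 2) → 0 H
Totals → C:7, H:5, N:1, O:4, S:1.
In Hill order: C7H5NO4S.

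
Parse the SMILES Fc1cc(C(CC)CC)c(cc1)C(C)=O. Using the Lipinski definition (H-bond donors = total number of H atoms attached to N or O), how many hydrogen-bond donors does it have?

0

Donors: find every N or O and count the H atoms it carries.
  atom 15 (O): bond orders sum to 2 → 0 H
Lipinski HBD = 0.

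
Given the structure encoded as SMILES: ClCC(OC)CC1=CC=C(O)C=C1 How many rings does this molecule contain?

In SMILES, each pair of matching ring-closure digits denotes one ring-closing bond; the number of such bonds equals the number of independent rings.
Ring-closure bonds here: 1.

1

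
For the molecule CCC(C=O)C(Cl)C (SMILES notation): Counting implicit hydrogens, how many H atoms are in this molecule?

11

Walk through each heavy atom and fill implicit hydrogens from standard valence (C 4, N 3, O 2, S 2, halogen 1):
  atom 1: C, bond orders sum to 1 (valence 4) → 3 H
  atom 2: C, bond orders sum to 2 (valence 4) → 2 H
  atom 3: C, bond orders sum to 3 (valence 4) → 1 H
  atom 4: C, bond orders sum to 3 (valence 4) → 1 H
  atom 5: O, bond orders sum to 2 (valence 2) → 0 H
  atom 6: C, bond orders sum to 3 (valence 4) → 1 H
  atom 7: Cl (halogen, monovalent) → 0 H
  atom 8: C, bond orders sum to 1 (valence 4) → 3 H
Total hydrogens: 11.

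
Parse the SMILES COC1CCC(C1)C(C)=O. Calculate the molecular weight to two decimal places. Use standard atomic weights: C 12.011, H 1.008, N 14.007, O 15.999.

142.20 g/mol

First, the molecular formula is C8H14O2 (counting implicit H from valence).
  C: 8 × 12.011 = 96.088
  H: 14 × 1.008 = 14.112
  O: 2 × 15.999 = 31.998
Sum: 8×12.011 + 14×1.008 + 2×15.999 = 142.198 → 142.20 g/mol.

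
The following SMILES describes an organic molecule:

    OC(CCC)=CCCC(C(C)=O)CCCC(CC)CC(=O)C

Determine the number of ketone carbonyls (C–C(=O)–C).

The ketone motif appears at heavy-atom positions 10, 20 in the SMILES.
Other groups present: 1 alkene, 1 hydroxyl.
Ketone count: 2.

2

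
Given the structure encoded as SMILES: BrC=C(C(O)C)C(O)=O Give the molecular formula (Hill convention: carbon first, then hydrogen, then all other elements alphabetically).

Walk through each heavy atom and fill implicit hydrogens from standard valence (C 4, N 3, O 2, S 2, halogen 1):
  atom 1: Br (halogen, monovalent) → 0 H
  atom 2: C, bond orders sum to 3 (valence 4) → 1 H
  atom 3: C, bond orders sum to 4 (valence 4) → 0 H
  atom 4: C, bond orders sum to 3 (valence 4) → 1 H
  atom 5: O, bond orders sum to 1 (valence 2) → 1 H
  atom 6: C, bond orders sum to 1 (valence 4) → 3 H
  atom 7: C, bond orders sum to 4 (valence 4) → 0 H
  atom 8: O, bond orders sum to 1 (valence 2) → 1 H
  atom 9: O, bond orders sum to 2 (valence 2) → 0 H
Totals → C:5, H:7, Br:1, O:3.
In Hill order: C5H7BrO3.

C5H7BrO3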